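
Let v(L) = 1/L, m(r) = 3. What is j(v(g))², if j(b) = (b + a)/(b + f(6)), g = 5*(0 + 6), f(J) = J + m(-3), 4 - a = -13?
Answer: 261121/73441 ≈ 3.5555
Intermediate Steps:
a = 17 (a = 4 - 1*(-13) = 4 + 13 = 17)
f(J) = 3 + J (f(J) = J + 3 = 3 + J)
g = 30 (g = 5*6 = 30)
j(b) = (17 + b)/(9 + b) (j(b) = (b + 17)/(b + (3 + 6)) = (17 + b)/(b + 9) = (17 + b)/(9 + b))
j(v(g))² = ((17 + 1/30)/(9 + 1/30))² = ((511/30)/(271/30))² = ((30/271)*(511/30))² = (511/271)² = 261121/73441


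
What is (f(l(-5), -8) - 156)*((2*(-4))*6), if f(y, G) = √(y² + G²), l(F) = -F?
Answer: 7488 - 48*√89 ≈ 7035.2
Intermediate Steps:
f(y, G) = √(G² + y²)
(f(l(-5), -8) - 156)*((2*(-4))*6) = (√((-8)² + (-1*(-5))²) - 156)*((2*(-4))*6) = (√(64 + 5²) - 156)*(-8*6) = (√(64 + 25) - 156)*(-48) = (√89 - 156)*(-48) = (-156 + √89)*(-48) = 7488 - 48*√89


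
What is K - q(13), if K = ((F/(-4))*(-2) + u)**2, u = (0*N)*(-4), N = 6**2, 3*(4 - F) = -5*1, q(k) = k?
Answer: -179/36 ≈ -4.9722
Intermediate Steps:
F = 17/3 (F = 4 - (-5)/3 = 4 - 1/3*(-5) = 4 + 5/3 = 17/3 ≈ 5.6667)
N = 36
u = 0 (u = (0*36)*(-4) = 0*(-4) = 0)
K = 289/36 (K = (((17/3)/(-4))*(-2) + 0)**2 = (((17/3)*(-1/4))*(-2) + 0)**2 = (-17/12*(-2) + 0)**2 = (17/6 + 0)**2 = (17/6)**2 = 289/36 ≈ 8.0278)
K - q(13) = 289/36 - 1*13 = 289/36 - 13 = -179/36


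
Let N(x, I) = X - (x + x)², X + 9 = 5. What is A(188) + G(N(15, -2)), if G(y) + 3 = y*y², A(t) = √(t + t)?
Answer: -738763267 + 2*√94 ≈ -7.3876e+8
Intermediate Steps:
X = -4 (X = -9 + 5 = -4)
A(t) = √2*√t (A(t) = √(2*t) = √2*√t)
N(x, I) = -4 - 4*x² (N(x, I) = -4 - (x + x)² = -4 - (2*x)² = -4 - 4*x²)
G(y) = -3 + y³ (G(y) = -3 + y*y² = -3 + y³)
A(188) + G(N(15, -2)) = √2*√188 + (-3 + (-4 - 4*15²)³) = √2*(2*√47) + (-3 + (-4 - 4*225)³) = 2*√94 + (-3 + (-4 - 900)³) = 2*√94 + (-3 + (-904)³) = 2*√94 + (-3 - 738763264) = 2*√94 - 738763267 = -738763267 + 2*√94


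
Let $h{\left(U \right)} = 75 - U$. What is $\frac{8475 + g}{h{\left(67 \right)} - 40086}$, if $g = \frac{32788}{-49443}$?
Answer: $- \frac{418996637}{1981576554} \approx -0.21145$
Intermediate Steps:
$g = - \frac{32788}{49443}$ ($g = 32788 \left(- \frac{1}{49443}\right) = - \frac{32788}{49443} \approx -0.66315$)
$\frac{8475 + g}{h{\left(67 \right)} - 40086} = \frac{8475 - \frac{32788}{49443}}{\left(75 - 67\right) - 40086} = \frac{418996637}{49443 \left(\left(75 - 67\right) - 40086\right)} = \frac{418996637}{49443 \left(8 - 40086\right)} = \frac{418996637}{49443 \left(-40078\right)} = \frac{418996637}{49443} \left(- \frac{1}{40078}\right) = - \frac{418996637}{1981576554}$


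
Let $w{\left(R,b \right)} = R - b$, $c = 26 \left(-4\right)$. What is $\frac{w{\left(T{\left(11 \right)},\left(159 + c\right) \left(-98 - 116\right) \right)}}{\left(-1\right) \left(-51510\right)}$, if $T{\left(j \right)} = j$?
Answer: $\frac{231}{1010} \approx 0.22871$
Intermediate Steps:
$c = -104$
$\frac{w{\left(T{\left(11 \right)},\left(159 + c\right) \left(-98 - 116\right) \right)}}{\left(-1\right) \left(-51510\right)} = \frac{11 - \left(159 - 104\right) \left(-98 - 116\right)}{\left(-1\right) \left(-51510\right)} = \frac{11 - 55 \left(-214\right)}{51510} = \left(11 - -11770\right) \frac{1}{51510} = \left(11 + 11770\right) \frac{1}{51510} = 11781 \cdot \frac{1}{51510} = \frac{231}{1010}$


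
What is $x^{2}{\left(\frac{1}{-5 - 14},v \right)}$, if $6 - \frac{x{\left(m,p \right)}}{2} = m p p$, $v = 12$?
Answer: $\frac{266256}{361} \approx 737.55$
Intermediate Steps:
$x{\left(m,p \right)} = 12 - 2 m p^{2}$ ($x{\left(m,p \right)} = 12 - 2 m p p = 12 - 2 m p^{2}$)
$x^{2}{\left(\frac{1}{-5 - 14},v \right)} = \left(12 - \frac{2 \cdot 12^{2}}{-5 - 14}\right)^{2} = \left(12 - 2 \frac{1}{-19} \cdot 144\right)^{2} = \left(12 - \left(- \frac{2}{19}\right) 144\right)^{2} = \left(12 + \frac{288}{19}\right)^{2} = \left(\frac{516}{19}\right)^{2} = \frac{266256}{361}$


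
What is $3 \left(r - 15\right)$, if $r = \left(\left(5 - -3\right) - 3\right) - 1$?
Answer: $-33$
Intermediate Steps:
$r = 4$ ($r = \left(\left(5 + 3\right) - 3\right) - 1 = \left(8 - 3\right) - 1 = 5 - 1 = 4$)
$3 \left(r - 15\right) = 3 \left(4 - 15\right) = 3 \left(-11\right) = -33$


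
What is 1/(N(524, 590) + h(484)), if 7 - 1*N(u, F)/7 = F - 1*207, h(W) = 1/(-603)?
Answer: -603/1587097 ≈ -0.00037994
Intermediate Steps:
h(W) = -1/603
N(u, F) = 1498 - 7*F (N(u, F) = 49 - 7*(F - 1*207) = 49 - 7*(F - 207) = 49 - 7*(-207 + F) = 49 + (1449 - 7*F) = 1498 - 7*F)
1/(N(524, 590) + h(484)) = 1/((1498 - 7*590) - 1/603) = 1/((1498 - 4130) - 1/603) = 1/(-2632 - 1/603) = 1/(-1587097/603) = -603/1587097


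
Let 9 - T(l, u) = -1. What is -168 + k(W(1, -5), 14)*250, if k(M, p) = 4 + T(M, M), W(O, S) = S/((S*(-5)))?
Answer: 3332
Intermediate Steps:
T(l, u) = 10 (T(l, u) = 9 - 1*(-1) = 9 + 1 = 10)
W(O, S) = -⅕ (W(O, S) = S/((-5*S)) = S*(-1/(5*S)) = -⅕)
k(M, p) = 14 (k(M, p) = 4 + 10 = 14)
-168 + k(W(1, -5), 14)*250 = -168 + 14*250 = -168 + 3500 = 3332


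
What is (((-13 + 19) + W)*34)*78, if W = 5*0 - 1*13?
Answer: -18564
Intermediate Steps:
W = -13 (W = 0 - 13 = -13)
(((-13 + 19) + W)*34)*78 = (((-13 + 19) - 13)*34)*78 = ((6 - 13)*34)*78 = -7*34*78 = -238*78 = -18564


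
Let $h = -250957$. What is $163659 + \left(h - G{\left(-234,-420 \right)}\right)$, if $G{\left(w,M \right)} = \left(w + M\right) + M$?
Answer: $-86224$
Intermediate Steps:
$G{\left(w,M \right)} = w + 2 M$ ($G{\left(w,M \right)} = \left(M + w\right) + M = w + 2 M$)
$163659 + \left(h - G{\left(-234,-420 \right)}\right) = 163659 - \left(250723 - 840\right) = 163659 - 249883 = -86224$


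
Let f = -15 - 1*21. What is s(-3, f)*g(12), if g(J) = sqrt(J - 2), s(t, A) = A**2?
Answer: 1296*sqrt(10) ≈ 4098.3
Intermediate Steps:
f = -36 (f = -15 - 21 = -36)
g(J) = sqrt(-2 + J)
s(-3, f)*g(12) = (-36)**2*sqrt(-2 + 12) = 1296*sqrt(10)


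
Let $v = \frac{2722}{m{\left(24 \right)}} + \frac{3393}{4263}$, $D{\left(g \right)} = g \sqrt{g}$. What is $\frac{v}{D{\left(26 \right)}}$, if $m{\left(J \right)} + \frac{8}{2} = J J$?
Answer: $\frac{77843 \sqrt{26}}{9473464} \approx 0.041898$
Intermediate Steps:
$m{\left(J \right)} = -4 + J^{2}$ ($m{\left(J \right)} = -4 + J J = -4 + J^{2}$)
$D{\left(g \right)} = g^{\frac{3}{2}}$
$v = \frac{77843}{14014}$ ($v = \frac{2722}{-4 + 24^{2}} + \frac{3393}{4263} = \frac{2722}{-4 + 576} + 3393 \cdot \frac{1}{4263} = \frac{2722}{572} + \frac{39}{49} = 2722 \cdot \frac{1}{572} + \frac{39}{49} = \frac{1361}{286} + \frac{39}{49} = \frac{77843}{14014} \approx 5.5547$)
$\frac{v}{D{\left(26 \right)}} = \frac{77843}{14014 \cdot 26^{\frac{3}{2}}} = \frac{77843}{14014 \cdot 26 \sqrt{26}} = \frac{77843 \frac{\sqrt{26}}{676}}{14014} = \frac{77843 \sqrt{26}}{9473464}$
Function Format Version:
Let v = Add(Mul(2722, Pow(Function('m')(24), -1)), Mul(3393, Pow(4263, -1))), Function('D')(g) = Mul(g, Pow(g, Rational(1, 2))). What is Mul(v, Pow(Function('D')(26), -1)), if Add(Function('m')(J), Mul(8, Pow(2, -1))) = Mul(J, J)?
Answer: Mul(Rational(77843, 9473464), Pow(26, Rational(1, 2))) ≈ 0.041898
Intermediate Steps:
Function('m')(J) = Add(-4, Pow(J, 2)) (Function('m')(J) = Add(-4, Mul(J, J)) = Add(-4, Pow(J, 2)))
Function('D')(g) = Pow(g, Rational(3, 2))
v = Rational(77843, 14014) (v = Add(Mul(2722, Pow(Add(-4, Pow(24, 2)), -1)), Mul(3393, Pow(4263, -1))) = Add(Mul(2722, Pow(Add(-4, 576), -1)), Mul(3393, Rational(1, 4263))) = Add(Mul(2722, Pow(572, -1)), Rational(39, 49)) = Add(Mul(2722, Rational(1, 572)), Rational(39, 49)) = Add(Rational(1361, 286), Rational(39, 49)) = Rational(77843, 14014) ≈ 5.5547)
Mul(v, Pow(Function('D')(26), -1)) = Mul(Rational(77843, 14014), Pow(Pow(26, Rational(3, 2)), -1)) = Mul(Rational(77843, 14014), Pow(Mul(26, Pow(26, Rational(1, 2))), -1)) = Mul(Rational(77843, 14014), Mul(Rational(1, 676), Pow(26, Rational(1, 2)))) = Mul(Rational(77843, 9473464), Pow(26, Rational(1, 2)))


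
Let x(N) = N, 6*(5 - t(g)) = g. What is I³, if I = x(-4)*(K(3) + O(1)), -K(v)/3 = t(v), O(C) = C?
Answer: 125000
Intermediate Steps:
t(g) = 5 - g/6
K(v) = -15 + v/2 (K(v) = -3*(5 - v/6) = -15 + v/2)
I = 50 (I = -4*((-15 + (½)*3) + 1) = -4*((-15 + 3/2) + 1) = -4*(-27/2 + 1) = -4*(-25/2) = 50)
I³ = 50³ = 125000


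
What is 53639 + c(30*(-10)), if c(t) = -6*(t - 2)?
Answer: 55451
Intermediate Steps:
c(t) = 12 - 6*t (c(t) = -6*(-2 + t) = 12 - 6*t)
53639 + c(30*(-10)) = 53639 + (12 - 180*(-10)) = 53639 + (12 - 6*(-300)) = 53639 + (12 + 1800) = 53639 + 1812 = 55451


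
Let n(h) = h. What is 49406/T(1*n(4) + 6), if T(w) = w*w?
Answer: 24703/50 ≈ 494.06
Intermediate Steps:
T(w) = w**2
49406/T(1*n(4) + 6) = 49406/((1*4 + 6)**2) = 49406/((4 + 6)**2) = 49406/(10**2) = 49406/100 = 49406*(1/100) = 24703/50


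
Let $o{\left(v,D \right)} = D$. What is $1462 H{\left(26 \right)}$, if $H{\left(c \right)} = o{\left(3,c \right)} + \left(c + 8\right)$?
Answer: $87720$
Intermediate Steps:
$H{\left(c \right)} = 8 + 2 c$ ($H{\left(c \right)} = c + \left(c + 8\right) = c + \left(8 + c\right) = 8 + 2 c$)
$1462 H{\left(26 \right)} = 1462 \left(8 + 2 \cdot 26\right) = 1462 \left(8 + 52\right) = 1462 \cdot 60 = 87720$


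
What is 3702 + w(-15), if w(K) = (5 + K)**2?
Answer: 3802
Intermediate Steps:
3702 + w(-15) = 3702 + (5 - 15)**2 = 3702 + (-10)**2 = 3702 + 100 = 3802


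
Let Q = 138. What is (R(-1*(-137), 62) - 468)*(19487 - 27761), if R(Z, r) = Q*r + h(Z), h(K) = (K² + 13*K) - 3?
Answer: -236925990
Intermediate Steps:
h(K) = -3 + K² + 13*K
R(Z, r) = -3 + Z² + 13*Z + 138*r (R(Z, r) = 138*r + (-3 + Z² + 13*Z) = -3 + Z² + 13*Z + 138*r)
(R(-1*(-137), 62) - 468)*(19487 - 27761) = ((-3 + (-1*(-137))² + 13*(-1*(-137)) + 138*62) - 468)*(19487 - 27761) = ((-3 + 137² + 13*137 + 8556) - 468)*(-8274) = ((-3 + 18769 + 1781 + 8556) - 468)*(-8274) = (29103 - 468)*(-8274) = 28635*(-8274) = -236925990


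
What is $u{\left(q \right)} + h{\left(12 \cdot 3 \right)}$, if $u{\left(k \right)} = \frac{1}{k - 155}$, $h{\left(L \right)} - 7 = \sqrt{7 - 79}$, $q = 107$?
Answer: $\frac{335}{48} + 6 i \sqrt{2} \approx 6.9792 + 8.4853 i$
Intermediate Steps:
$h{\left(L \right)} = 7 + 6 i \sqrt{2}$ ($h{\left(L \right)} = 7 + \sqrt{7 - 79} = 7 + \sqrt{-72} = 7 + 6 i \sqrt{2}$)
$u{\left(k \right)} = \frac{1}{-155 + k}$
$u{\left(q \right)} + h{\left(12 \cdot 3 \right)} = \frac{1}{-155 + 107} + \left(7 + 6 i \sqrt{2}\right) = \frac{1}{-48} + \left(7 + 6 i \sqrt{2}\right) = - \frac{1}{48} + \left(7 + 6 i \sqrt{2}\right) = \frac{335}{48} + 6 i \sqrt{2}$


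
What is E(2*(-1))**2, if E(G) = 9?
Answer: 81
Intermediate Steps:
E(2*(-1))**2 = 9**2 = 81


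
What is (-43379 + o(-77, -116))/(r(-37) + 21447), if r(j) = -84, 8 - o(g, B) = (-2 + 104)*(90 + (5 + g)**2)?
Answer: -193773/7121 ≈ -27.211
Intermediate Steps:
o(g, B) = -9172 - 102*(5 + g)**2 (o(g, B) = 8 - (-2 + 104)*(90 + (5 + g)**2) = 8 - 102*(90 + (5 + g)**2) = 8 - (9180 + 102*(5 + g)**2) = 8 + (-9180 - 102*(5 + g)**2) = -9172 - 102*(5 + g)**2)
(-43379 + o(-77, -116))/(r(-37) + 21447) = (-43379 + (-9172 - 102*(5 - 77)**2))/(-84 + 21447) = (-43379 + (-9172 - 102*(-72)**2))/21363 = (-43379 + (-9172 - 102*5184))*(1/21363) = (-43379 + (-9172 - 528768))*(1/21363) = (-43379 - 537940)*(1/21363) = -581319*1/21363 = -193773/7121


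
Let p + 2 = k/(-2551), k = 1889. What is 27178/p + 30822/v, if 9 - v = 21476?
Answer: -1488545728028/150075797 ≈ -9918.6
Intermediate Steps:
p = -6991/2551 (p = -2 + 1889/(-2551) = -2 + 1889*(-1/2551) = -2 - 1889/2551 = -6991/2551 ≈ -2.7405)
v = -21467 (v = 9 - 1*21476 = 9 - 21476 = -21467)
27178/p + 30822/v = 27178/(-6991/2551) + 30822/(-21467) = 27178*(-2551/6991) + 30822*(-1/21467) = -69331078/6991 - 30822/21467 = -1488545728028/150075797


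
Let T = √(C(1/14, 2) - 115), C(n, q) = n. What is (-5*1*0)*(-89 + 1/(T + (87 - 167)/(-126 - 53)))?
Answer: 0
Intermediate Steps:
T = I*√22526/14 (T = √(1/14 - 115) = √(-1609/14) = I*√22526/14 ≈ 10.72*I)
(-5*1*0)*(-89 + 1/(T + (87 - 167)/(-126 - 53))) = (-5*1*0)*(-89 + 1/(I*√22526/14 + (87 - 167)/(-126 - 53))) = (-5*0)*(-89 + 1/(I*√22526/14 - 80/(-179))) = 0*(-89 + 1/(I*√22526/14 - 80*(-1/179))) = 0*(-89 + 1/(I*√22526/14 + 80/179)) = 0*(-89 + 1/(80/179 + I*√22526/14)) = 0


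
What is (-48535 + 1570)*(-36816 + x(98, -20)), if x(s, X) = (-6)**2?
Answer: 1727372700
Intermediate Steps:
x(s, X) = 36
(-48535 + 1570)*(-36816 + x(98, -20)) = (-48535 + 1570)*(-36816 + 36) = -46965*(-36780) = 1727372700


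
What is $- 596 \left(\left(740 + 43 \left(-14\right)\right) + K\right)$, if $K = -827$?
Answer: $410644$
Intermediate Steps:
$- 596 \left(\left(740 + 43 \left(-14\right)\right) + K\right) = - 596 \left(\left(740 + 43 \left(-14\right)\right) - 827\right) = - 596 \left(\left(740 - 602\right) - 827\right) = - 596 \left(138 - 827\right) = \left(-596\right) \left(-689\right) = 410644$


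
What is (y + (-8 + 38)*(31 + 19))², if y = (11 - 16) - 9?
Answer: 2208196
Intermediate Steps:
y = -14 (y = -5 - 9 = -14)
(y + (-8 + 38)*(31 + 19))² = (-14 + (-8 + 38)*(31 + 19))² = (-14 + 30*50)² = (-14 + 1500)² = 1486² = 2208196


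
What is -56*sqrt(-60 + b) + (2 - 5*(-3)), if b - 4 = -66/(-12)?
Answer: 17 - 28*I*sqrt(202) ≈ 17.0 - 397.95*I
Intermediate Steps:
b = 19/2 (b = 4 - 66/(-12) = 4 - 66*(-1/12) = 4 + 11/2 = 19/2 ≈ 9.5000)
-56*sqrt(-60 + b) + (2 - 5*(-3)) = -56*sqrt(-60 + 19/2) + (2 - 5*(-3)) = -28*I*sqrt(202) + (2 + 15) = -28*I*sqrt(202) + 17 = 17 - 28*I*sqrt(202)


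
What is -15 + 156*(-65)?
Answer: -10155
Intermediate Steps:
-15 + 156*(-65) = -15 - 10140 = -10155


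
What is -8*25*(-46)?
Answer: 9200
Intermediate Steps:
-8*25*(-46) = -200*(-46) = 9200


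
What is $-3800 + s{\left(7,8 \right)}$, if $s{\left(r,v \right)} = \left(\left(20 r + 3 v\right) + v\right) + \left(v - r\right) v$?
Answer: $-3620$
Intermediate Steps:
$s{\left(r,v \right)} = 4 v + 20 r + v \left(v - r\right)$ ($s{\left(r,v \right)} = \left(\left(3 v + 20 r\right) + v\right) + v \left(v - r\right) = \left(4 v + 20 r\right) + v \left(v - r\right) = 4 v + 20 r + v \left(v - r\right)$)
$-3800 + s{\left(7,8 \right)} = -3800 + \left(8^{2} + 4 \cdot 8 + 20 \cdot 7 - 7 \cdot 8\right) = -3800 + \left(64 + 32 + 140 - 56\right) = -3800 + 180 = -3620$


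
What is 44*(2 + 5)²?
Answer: 2156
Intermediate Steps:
44*(2 + 5)² = 44*7² = 44*49 = 2156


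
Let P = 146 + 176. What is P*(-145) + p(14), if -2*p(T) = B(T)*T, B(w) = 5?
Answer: -46725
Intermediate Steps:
P = 322
p(T) = -5*T/2
P*(-145) + p(14) = 322*(-145) - 5/2*14 = -46690 - 35 = -46725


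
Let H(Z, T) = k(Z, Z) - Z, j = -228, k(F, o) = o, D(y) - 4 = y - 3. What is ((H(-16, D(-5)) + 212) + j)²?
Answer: 256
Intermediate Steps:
D(y) = 1 + y (D(y) = 4 + (y - 3) = 4 + (-3 + y) = 1 + y)
H(Z, T) = 0 (H(Z, T) = Z - Z = 0)
((H(-16, D(-5)) + 212) + j)² = ((0 + 212) - 228)² = (212 - 228)² = (-16)² = 256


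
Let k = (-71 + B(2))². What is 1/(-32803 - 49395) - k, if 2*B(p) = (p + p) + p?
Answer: -380083553/82198 ≈ -4624.0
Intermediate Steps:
B(p) = 3*p/2 (B(p) = ((p + p) + p)/2 = (2*p + p)/2 = (3*p)/2 = 3*p/2)
k = 4624 (k = (-71 + (3/2)*2)² = (-71 + 3)² = (-68)² = 4624)
1/(-32803 - 49395) - k = 1/(-32803 - 49395) - 1*4624 = 1/(-82198) - 4624 = -1/82198 - 4624 = -380083553/82198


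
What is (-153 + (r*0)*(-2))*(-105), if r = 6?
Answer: 16065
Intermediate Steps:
(-153 + (r*0)*(-2))*(-105) = (-153 + (6*0)*(-2))*(-105) = (-153 + 0*(-2))*(-105) = (-153 + 0)*(-105) = -153*(-105) = 16065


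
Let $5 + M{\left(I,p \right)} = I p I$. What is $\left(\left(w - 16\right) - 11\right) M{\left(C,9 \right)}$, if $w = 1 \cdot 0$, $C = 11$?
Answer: $-29268$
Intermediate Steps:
$M{\left(I,p \right)} = -5 + p I^{2}$ ($M{\left(I,p \right)} = -5 + I p I = -5 + p I^{2}$)
$w = 0$
$\left(\left(w - 16\right) - 11\right) M{\left(C,9 \right)} = \left(\left(0 - 16\right) - 11\right) \left(-5 + 9 \cdot 11^{2}\right) = \left(-16 - 11\right) \left(-5 + 9 \cdot 121\right) = - 27 \left(-5 + 1089\right) = \left(-27\right) 1084 = -29268$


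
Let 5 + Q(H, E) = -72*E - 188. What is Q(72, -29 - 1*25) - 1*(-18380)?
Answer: 22075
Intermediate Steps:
Q(H, E) = -193 - 72*E (Q(H, E) = -5 + (-72*E - 188) = -5 + (-188 - 72*E) = -193 - 72*E)
Q(72, -29 - 1*25) - 1*(-18380) = (-193 - 72*(-29 - 1*25)) - 1*(-18380) = (-193 - 72*(-29 - 25)) + 18380 = (-193 - 72*(-54)) + 18380 = (-193 + 3888) + 18380 = 3695 + 18380 = 22075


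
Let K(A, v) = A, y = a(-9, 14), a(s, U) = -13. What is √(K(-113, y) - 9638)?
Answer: 7*I*√199 ≈ 98.747*I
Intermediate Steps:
y = -13
√(K(-113, y) - 9638) = √(-113 - 9638) = √(-9751) = 7*I*√199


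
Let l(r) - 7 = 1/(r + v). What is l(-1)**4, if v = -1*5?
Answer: 2825761/1296 ≈ 2180.4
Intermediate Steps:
v = -5
l(r) = 7 + 1/(-5 + r) (l(r) = 7 + 1/(r - 5) = 7 + 1/(-5 + r))
l(-1)**4 = ((-34 + 7*(-1))/(-5 - 1))**4 = ((-34 - 7)/(-6))**4 = (-1/6*(-41))**4 = (41/6)**4 = 2825761/1296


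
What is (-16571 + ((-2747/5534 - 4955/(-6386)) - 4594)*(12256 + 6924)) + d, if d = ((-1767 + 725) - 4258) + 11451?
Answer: -778525072702280/8835031 ≈ -8.8118e+7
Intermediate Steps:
d = 6151 (d = (-1042 - 4258) + 11451 = -5300 + 11451 = 6151)
(-16571 + ((-2747/5534 - 4955/(-6386)) - 4594)*(12256 + 6924)) + d = (-16571 + ((-2747/5534 - 4955/(-6386)) - 4594)*(12256 + 6924)) + 6151 = (-16571 + ((-2747*1/5534 - 4955*(-1/6386)) - 4594)*19180) + 6151 = (-16571 + ((-2747/5534 + 4955/6386) - 4594)*19180) + 6151 = (-16571 + (2469657/8835031 - 4594)*19180) + 6151 = (-16571 - 40585662757/8835031*19180) + 6151 = (-16571 - 778433011679260/8835031) + 6151 = -778579416977961/8835031 + 6151 = -778525072702280/8835031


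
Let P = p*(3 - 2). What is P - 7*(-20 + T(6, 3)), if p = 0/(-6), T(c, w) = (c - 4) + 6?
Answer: 84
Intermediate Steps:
T(c, w) = 2 + c (T(c, w) = (-4 + c) + 6 = 2 + c)
p = 0 (p = 0*(-1/6) = 0)
P = 0 (P = 0*(3 - 2) = 0*1 = 0)
P - 7*(-20 + T(6, 3)) = 0 - 7*(-20 + (2 + 6)) = 0 - 7*(-20 + 8) = 0 - 7*(-12) = 0 + 84 = 84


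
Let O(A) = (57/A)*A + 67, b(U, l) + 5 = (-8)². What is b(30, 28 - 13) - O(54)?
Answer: -65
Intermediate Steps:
b(U, l) = 59 (b(U, l) = -5 + (-8)² = -5 + 64 = 59)
O(A) = 124 (O(A) = 57 + 67 = 124)
b(30, 28 - 13) - O(54) = 59 - 1*124 = 59 - 124 = -65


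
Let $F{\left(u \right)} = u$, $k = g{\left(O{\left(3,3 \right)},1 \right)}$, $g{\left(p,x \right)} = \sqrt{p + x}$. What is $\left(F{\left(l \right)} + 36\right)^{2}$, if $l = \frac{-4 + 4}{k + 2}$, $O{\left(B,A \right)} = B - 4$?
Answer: $1296$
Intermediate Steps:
$O{\left(B,A \right)} = -4 + B$ ($O{\left(B,A \right)} = B - 4 = -4 + B$)
$k = 0$ ($k = \sqrt{\left(-4 + 3\right) + 1} = \sqrt{-1 + 1} = \sqrt{0} = 0$)
$l = 0$ ($l = \frac{-4 + 4}{0 + 2} = \frac{0}{2} = 0 \cdot \frac{1}{2} = 0$)
$\left(F{\left(l \right)} + 36\right)^{2} = \left(0 + 36\right)^{2} = 36^{2} = 1296$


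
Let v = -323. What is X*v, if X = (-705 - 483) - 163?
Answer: 436373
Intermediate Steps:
X = -1351 (X = -1188 - 163 = -1351)
X*v = -1351*(-323) = 436373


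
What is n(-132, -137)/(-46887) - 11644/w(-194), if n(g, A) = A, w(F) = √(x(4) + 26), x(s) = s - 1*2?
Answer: 137/46887 - 5822*√7/7 ≈ -2200.5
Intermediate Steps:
x(s) = -2 + s (x(s) = s - 2 = -2 + s)
w(F) = 2*√7 (w(F) = √((-2 + 4) + 26) = √(2 + 26) = √28 = 2*√7)
n(-132, -137)/(-46887) - 11644/w(-194) = -137/(-46887) - 11644*√7/14 = -137*(-1/46887) - 5822*√7/7 = 137/46887 - 5822*√7/7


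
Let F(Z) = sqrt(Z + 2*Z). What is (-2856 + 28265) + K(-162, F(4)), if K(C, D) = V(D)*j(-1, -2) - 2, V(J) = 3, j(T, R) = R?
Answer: 25401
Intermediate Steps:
F(Z) = sqrt(3)*sqrt(Z) (F(Z) = sqrt(3*Z) = sqrt(3)*sqrt(Z))
K(C, D) = -8 (K(C, D) = 3*(-2) - 2 = -6 - 2 = -8)
(-2856 + 28265) + K(-162, F(4)) = (-2856 + 28265) - 8 = 25409 - 8 = 25401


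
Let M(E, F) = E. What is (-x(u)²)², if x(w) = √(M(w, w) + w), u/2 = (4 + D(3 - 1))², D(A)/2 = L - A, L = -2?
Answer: 4096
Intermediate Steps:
D(A) = -4 - 2*A (D(A) = 2*(-2 - A) = -4 - 2*A)
u = 32 (u = 2*(4 + (-4 - 2*(3 - 1)))² = 2*(4 + (-4 - 2*2))² = 2*(4 + (-4 - 4))² = 2*(4 - 8)² = 2*(-4)² = 2*16 = 32)
x(w) = √2*√w (x(w) = √(w + w) = √(2*w) = √2*√w)
(-x(u)²)² = (-(√2*√32)²)² = (-(√2*(4*√2))²)² = (-1*8²)² = (-1*64)² = (-64)² = 4096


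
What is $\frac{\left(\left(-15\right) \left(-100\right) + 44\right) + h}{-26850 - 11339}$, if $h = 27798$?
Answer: $- \frac{29342}{38189} \approx -0.76834$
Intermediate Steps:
$\frac{\left(\left(-15\right) \left(-100\right) + 44\right) + h}{-26850 - 11339} = \frac{\left(\left(-15\right) \left(-100\right) + 44\right) + 27798}{-26850 - 11339} = \frac{\left(1500 + 44\right) + 27798}{-38189} = \left(1544 + 27798\right) \left(- \frac{1}{38189}\right) = 29342 \left(- \frac{1}{38189}\right) = - \frac{29342}{38189}$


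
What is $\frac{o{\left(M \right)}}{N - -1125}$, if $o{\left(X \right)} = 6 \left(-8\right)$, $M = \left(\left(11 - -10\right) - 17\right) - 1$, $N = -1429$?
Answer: $\frac{3}{19} \approx 0.15789$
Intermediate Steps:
$M = 3$ ($M = \left(\left(11 + 10\right) - 17\right) - 1 = \left(21 - 17\right) - 1 = 4 - 1 = 3$)
$o{\left(X \right)} = -48$
$\frac{o{\left(M \right)}}{N - -1125} = - \frac{48}{-1429 - -1125} = - \frac{48}{-1429 + 1125} = - \frac{48}{-304} = \left(-48\right) \left(- \frac{1}{304}\right) = \frac{3}{19}$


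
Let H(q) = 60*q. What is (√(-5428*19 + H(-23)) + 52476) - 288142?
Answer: -235666 + 8*I*√1633 ≈ -2.3567e+5 + 323.28*I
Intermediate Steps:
(√(-5428*19 + H(-23)) + 52476) - 288142 = (√(-5428*19 + 60*(-23)) + 52476) - 288142 = (√(-103132 - 1380) + 52476) - 288142 = (√(-104512) + 52476) - 288142 = (8*I*√1633 + 52476) - 288142 = (52476 + 8*I*√1633) - 288142 = -235666 + 8*I*√1633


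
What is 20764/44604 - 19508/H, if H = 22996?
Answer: -24540368/64107099 ≈ -0.38280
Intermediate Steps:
20764/44604 - 19508/H = 20764/44604 - 19508/22996 = 20764*(1/44604) - 19508*1/22996 = 5191/11151 - 4877/5749 = -24540368/64107099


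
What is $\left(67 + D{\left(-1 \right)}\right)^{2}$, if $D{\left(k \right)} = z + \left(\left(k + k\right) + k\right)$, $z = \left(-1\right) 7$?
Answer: $3249$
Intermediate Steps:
$z = -7$
$D{\left(k \right)} = -7 + 3 k$ ($D{\left(k \right)} = -7 + \left(\left(k + k\right) + k\right) = -7 + \left(2 k + k\right) = -7 + 3 k$)
$\left(67 + D{\left(-1 \right)}\right)^{2} = \left(67 + \left(-7 + 3 \left(-1\right)\right)\right)^{2} = \left(67 - 10\right)^{2} = 57^{2} = 3249$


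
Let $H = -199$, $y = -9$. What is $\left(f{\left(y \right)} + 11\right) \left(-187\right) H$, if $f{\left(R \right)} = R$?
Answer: $74426$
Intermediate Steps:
$\left(f{\left(y \right)} + 11\right) \left(-187\right) H = \left(-9 + 11\right) \left(-187\right) \left(-199\right) = 2 \left(-187\right) \left(-199\right) = \left(-374\right) \left(-199\right) = 74426$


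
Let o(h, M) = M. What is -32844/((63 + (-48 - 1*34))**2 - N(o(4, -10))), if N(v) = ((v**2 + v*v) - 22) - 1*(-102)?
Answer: -10948/27 ≈ -405.48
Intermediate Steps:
N(v) = 80 + 2*v**2 (N(v) = ((v**2 + v**2) - 22) + 102 = (2*v**2 - 22) + 102 = (-22 + 2*v**2) + 102 = 80 + 2*v**2)
-32844/((63 + (-48 - 1*34))**2 - N(o(4, -10))) = -32844/((63 + (-48 - 1*34))**2 - (80 + 2*(-10)**2)) = -32844/((63 + (-48 - 34))**2 - (80 + 2*100)) = -32844/((63 - 82)**2 - (80 + 200)) = -32844/((-19)**2 - 1*280) = -32844/(361 - 280) = -32844/81 = -32844*1/81 = -10948/27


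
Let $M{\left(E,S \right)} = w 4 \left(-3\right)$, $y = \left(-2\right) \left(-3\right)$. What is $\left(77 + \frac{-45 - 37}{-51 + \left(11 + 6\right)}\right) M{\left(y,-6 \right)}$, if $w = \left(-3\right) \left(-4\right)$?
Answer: $- \frac{194400}{17} \approx -11435.0$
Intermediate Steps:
$w = 12$
$y = 6$
$M{\left(E,S \right)} = -144$ ($M{\left(E,S \right)} = 12 \cdot 4 \left(-3\right) = 48 \left(-3\right) = -144$)
$\left(77 + \frac{-45 - 37}{-51 + \left(11 + 6\right)}\right) M{\left(y,-6 \right)} = \left(77 + \frac{-45 - 37}{-51 + \left(11 + 6\right)}\right) \left(-144\right) = \left(77 - \frac{82}{-51 + 17}\right) \left(-144\right) = \left(77 - \frac{82}{-34}\right) \left(-144\right) = \left(77 - - \frac{41}{17}\right) \left(-144\right) = \left(77 + \frac{41}{17}\right) \left(-144\right) = \frac{1350}{17} \left(-144\right) = - \frac{194400}{17}$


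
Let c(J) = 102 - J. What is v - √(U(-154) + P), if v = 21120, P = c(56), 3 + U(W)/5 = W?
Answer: 21120 - I*√739 ≈ 21120.0 - 27.185*I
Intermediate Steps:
U(W) = -15 + 5*W
P = 46 (P = 102 - 1*56 = 102 - 56 = 46)
v - √(U(-154) + P) = 21120 - √((-15 + 5*(-154)) + 46) = 21120 - √((-15 - 770) + 46) = 21120 - √(-785 + 46) = 21120 - √(-739) = 21120 - I*√739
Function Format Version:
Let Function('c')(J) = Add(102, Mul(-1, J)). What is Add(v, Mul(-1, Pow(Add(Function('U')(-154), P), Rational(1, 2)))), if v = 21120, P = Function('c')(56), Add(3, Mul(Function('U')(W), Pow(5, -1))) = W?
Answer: Add(21120, Mul(-1, I, Pow(739, Rational(1, 2)))) ≈ Add(21120., Mul(-27.185, I))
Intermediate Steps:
Function('U')(W) = Add(-15, Mul(5, W))
P = 46 (P = Add(102, Mul(-1, 56)) = Add(102, -56) = 46)
Add(v, Mul(-1, Pow(Add(Function('U')(-154), P), Rational(1, 2)))) = Add(21120, Mul(-1, Pow(Add(Add(-15, Mul(5, -154)), 46), Rational(1, 2)))) = Add(21120, Mul(-1, Pow(Add(Add(-15, -770), 46), Rational(1, 2)))) = Add(21120, Mul(-1, Pow(Add(-785, 46), Rational(1, 2)))) = Add(21120, Mul(-1, Pow(-739, Rational(1, 2)))) = Add(21120, Mul(-1, Mul(I, Pow(739, Rational(1, 2))))) = Add(21120, Mul(-1, I, Pow(739, Rational(1, 2))))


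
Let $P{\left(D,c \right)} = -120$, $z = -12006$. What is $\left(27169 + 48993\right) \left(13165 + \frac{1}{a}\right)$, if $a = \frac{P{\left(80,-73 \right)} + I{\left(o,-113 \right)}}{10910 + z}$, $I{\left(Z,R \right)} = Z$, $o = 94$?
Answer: $\frac{13076482266}{13} \approx 1.0059 \cdot 10^{9}$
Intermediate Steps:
$a = \frac{13}{548}$ ($a = \frac{-120 + 94}{10910 - 12006} = - \frac{26}{-1096} = \left(-26\right) \left(- \frac{1}{1096}\right) = \frac{13}{548} \approx 0.023723$)
$\left(27169 + 48993\right) \left(13165 + \frac{1}{a}\right) = \left(27169 + 48993\right) \left(13165 + \frac{1}{\frac{13}{548}}\right) = 76162 \left(13165 + \frac{548}{13}\right) = 76162 \cdot \frac{171693}{13} = \frac{13076482266}{13}$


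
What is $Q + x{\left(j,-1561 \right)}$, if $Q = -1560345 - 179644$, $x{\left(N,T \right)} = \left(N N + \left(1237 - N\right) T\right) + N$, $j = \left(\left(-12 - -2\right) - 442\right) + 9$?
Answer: $-4166663$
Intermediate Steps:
$j = -443$ ($j = \left(\left(-12 + 2\right) - 442\right) + 9 = \left(-10 - 442\right) + 9 = -452 + 9 = -443$)
$x{\left(N,T \right)} = N + N^{2} + T \left(1237 - N\right)$ ($x{\left(N,T \right)} = \left(N^{2} + T \left(1237 - N\right)\right) + N = N + N^{2} + T \left(1237 - N\right)$)
$Q = -1739989$ ($Q = -1560345 - 179644 = -1739989$)
$Q + x{\left(j,-1561 \right)} = -1739989 + \left(-443 + \left(-443\right)^{2} + 1237 \left(-1561\right) - \left(-443\right) \left(-1561\right)\right) = -1739989 - 2426674 = -4166663$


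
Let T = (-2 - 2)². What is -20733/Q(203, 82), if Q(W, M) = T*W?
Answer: -20733/3248 ≈ -6.3833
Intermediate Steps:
T = 16 (T = (-4)² = 16)
Q(W, M) = 16*W
-20733/Q(203, 82) = -20733/(16*203) = -20733/3248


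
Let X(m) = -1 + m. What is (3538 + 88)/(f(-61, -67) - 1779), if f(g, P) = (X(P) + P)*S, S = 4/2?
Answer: -3626/2049 ≈ -1.7696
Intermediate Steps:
S = 2 (S = 4*(½) = 2)
f(g, P) = -2 + 4*P (f(g, P) = ((-1 + P) + P)*2 = (-1 + 2*P)*2 = -2 + 4*P)
(3538 + 88)/(f(-61, -67) - 1779) = (3538 + 88)/((-2 + 4*(-67)) - 1779) = 3626/((-2 - 268) - 1779) = 3626/(-270 - 1779) = 3626/(-2049) = 3626*(-1/2049) = -3626/2049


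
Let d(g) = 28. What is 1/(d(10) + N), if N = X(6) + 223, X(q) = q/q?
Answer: 1/252 ≈ 0.0039683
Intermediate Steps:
X(q) = 1
N = 224 (N = 1 + 223 = 224)
1/(d(10) + N) = 1/(28 + 224) = 1/252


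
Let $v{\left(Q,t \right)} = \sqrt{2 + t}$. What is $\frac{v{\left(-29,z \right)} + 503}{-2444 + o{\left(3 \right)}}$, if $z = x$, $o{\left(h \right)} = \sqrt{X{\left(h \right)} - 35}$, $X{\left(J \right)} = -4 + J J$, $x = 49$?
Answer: $- \frac{503 + \sqrt{51}}{2444 - i \sqrt{30}} \approx -0.20873 - 0.00046779 i$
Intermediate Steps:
$X{\left(J \right)} = -4 + J^{2}$
$o{\left(h \right)} = \sqrt{-39 + h^{2}}$ ($o{\left(h \right)} = \sqrt{\left(-4 + h^{2}\right) - 35} = \sqrt{-39 + h^{2}}$)
$z = 49$
$\frac{v{\left(-29,z \right)} + 503}{-2444 + o{\left(3 \right)}} = \frac{\sqrt{2 + 49} + 503}{-2444 + \sqrt{-39 + 3^{2}}} = \frac{\sqrt{51} + 503}{-2444 + \sqrt{-39 + 9}} = \frac{503 + \sqrt{51}}{-2444 + \sqrt{-30}} = \frac{503 + \sqrt{51}}{-2444 + i \sqrt{30}}$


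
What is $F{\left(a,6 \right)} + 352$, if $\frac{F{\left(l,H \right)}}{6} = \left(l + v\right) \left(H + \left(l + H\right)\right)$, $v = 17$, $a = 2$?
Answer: $1948$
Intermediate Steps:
$F{\left(l,H \right)} = 6 \left(17 + l\right) \left(l + 2 H\right)$ ($F{\left(l,H \right)} = 6 \left(l + 17\right) \left(H + \left(l + H\right)\right) = 6 \left(17 + l\right) \left(H + \left(H + l\right)\right) = 6 \left(17 + l\right) \left(l + 2 H\right)$)
$F{\left(a,6 \right)} + 352 = \left(6 \cdot 2^{2} + 102 \cdot 2 + 204 \cdot 6 + 12 \cdot 6 \cdot 2\right) + 352 = \left(6 \cdot 4 + 204 + 1224 + 144\right) + 352 = \left(24 + 204 + 1224 + 144\right) + 352 = 1596 + 352 = 1948$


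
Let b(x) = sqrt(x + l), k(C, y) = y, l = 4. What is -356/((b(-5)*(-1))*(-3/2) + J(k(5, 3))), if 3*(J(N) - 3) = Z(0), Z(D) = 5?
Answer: -59808/865 + 19224*I/865 ≈ -69.142 + 22.224*I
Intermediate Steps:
J(N) = 14/3 (J(N) = 3 + (1/3)*5 = 3 + 5/3 = 14/3)
b(x) = sqrt(4 + x) (b(x) = sqrt(x + 4) = sqrt(4 + x))
-356/((b(-5)*(-1))*(-3/2) + J(k(5, 3))) = -356/((sqrt(4 - 5)*(-1))*(-3/2) + 14/3) = -356/((sqrt(-1)*(-1))*(-3*1/2) + 14/3) = -356/((I*(-1))*(-3/2) + 14/3) = -356/(-I*(-3/2) + 14/3) = -356/(3*I/2 + 14/3) = -356/(14/3 + 3*I/2) = (36*(14/3 - 3*I/2)/865)*(-356) = -12816*(14/3 - 3*I/2)/865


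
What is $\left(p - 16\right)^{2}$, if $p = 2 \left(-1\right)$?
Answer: $324$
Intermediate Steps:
$p = -2$
$\left(p - 16\right)^{2} = \left(-2 - 16\right)^{2} = \left(-18\right)^{2} = 324$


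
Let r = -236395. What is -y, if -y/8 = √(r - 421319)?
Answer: 8*I*√657714 ≈ 6488.0*I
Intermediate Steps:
y = -8*I*√657714 (y = -8*√(-236395 - 421319) = -8*I*√657714 ≈ -6488.0*I)
-y = -(-8)*I*√657714 = 8*I*√657714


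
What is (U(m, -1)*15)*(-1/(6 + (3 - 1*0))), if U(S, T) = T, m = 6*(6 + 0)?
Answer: 5/3 ≈ 1.6667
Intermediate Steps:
m = 36 (m = 6*6 = 36)
(U(m, -1)*15)*(-1/(6 + (3 - 1*0))) = (-1*15)*(-1/(6 + (3 - 1*0))) = -15*(-1)/(6 + (3 + 0)) = -15*(-1)/(6 + 3) = -15*(-1)/9 = -5*(-1)/3 = -15*(-⅑) = 5/3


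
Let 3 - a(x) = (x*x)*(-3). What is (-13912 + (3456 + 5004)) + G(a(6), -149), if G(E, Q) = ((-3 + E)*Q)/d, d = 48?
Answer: -23149/4 ≈ -5787.3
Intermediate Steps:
a(x) = 3 + 3*x² (a(x) = 3 - x*x*(-3) = 3 - x²*(-3) = 3 - (-3)*x² = 3 + 3*x²)
G(E, Q) = Q*(-3 + E)/48 (G(E, Q) = ((-3 + E)*Q)/48 = (Q*(-3 + E))*(1/48) = Q*(-3 + E)/48)
(-13912 + (3456 + 5004)) + G(a(6), -149) = (-13912 + (3456 + 5004)) + (1/48)*(-149)*(-3 + (3 + 3*6²)) = (-13912 + 8460) + (1/48)*(-149)*(-3 + (3 + 3*36)) = -5452 + (1/48)*(-149)*(-3 + (3 + 108)) = -5452 + (1/48)*(-149)*(-3 + 111) = -5452 + (1/48)*(-149)*108 = -5452 - 1341/4 = -23149/4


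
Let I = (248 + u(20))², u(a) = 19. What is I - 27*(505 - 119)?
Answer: 60867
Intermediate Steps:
I = 71289 (I = (248 + 19)² = 267² = 71289)
I - 27*(505 - 119) = 71289 - 27*(505 - 119) = 71289 - 27*386 = 71289 - 1*10422 = 71289 - 10422 = 60867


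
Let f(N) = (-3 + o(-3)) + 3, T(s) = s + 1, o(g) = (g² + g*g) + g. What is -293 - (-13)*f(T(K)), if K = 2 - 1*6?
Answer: -98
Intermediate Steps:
K = -4 (K = 2 - 6 = -4)
o(g) = g + 2*g² (o(g) = (g² + g²) + g = 2*g² + g = g + 2*g²)
T(s) = 1 + s
f(N) = 15 (f(N) = (-3 - 3*(1 + 2*(-3))) + 3 = (-3 - 3*(1 - 6)) + 3 = (-3 - 3*(-5)) + 3 = (-3 + 15) + 3 = 12 + 3 = 15)
-293 - (-13)*f(T(K)) = -293 - (-13)*15 = -293 - 1*(-195) = -293 + 195 = -98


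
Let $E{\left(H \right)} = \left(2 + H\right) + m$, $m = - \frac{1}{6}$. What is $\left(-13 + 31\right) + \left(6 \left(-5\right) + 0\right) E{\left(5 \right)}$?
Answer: $-187$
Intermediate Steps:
$m = - \frac{1}{6}$ ($m = \left(-1\right) \frac{1}{6} = - \frac{1}{6} \approx -0.16667$)
$E{\left(H \right)} = \frac{11}{6} + H$ ($E{\left(H \right)} = \left(2 + H\right) - \frac{1}{6} = \frac{11}{6} + H$)
$\left(-13 + 31\right) + \left(6 \left(-5\right) + 0\right) E{\left(5 \right)} = \left(-13 + 31\right) + \left(6 \left(-5\right) + 0\right) \left(\frac{11}{6} + 5\right) = 18 + \left(-30 + 0\right) \frac{41}{6} = 18 - 205 = -187$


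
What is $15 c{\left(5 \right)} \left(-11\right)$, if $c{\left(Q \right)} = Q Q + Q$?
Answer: $-4950$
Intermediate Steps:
$c{\left(Q \right)} = Q + Q^{2}$ ($c{\left(Q \right)} = Q^{2} + Q = Q + Q^{2}$)
$15 c{\left(5 \right)} \left(-11\right) = 15 \cdot 5 \left(1 + 5\right) \left(-11\right) = 15 \cdot 5 \cdot 6 \left(-11\right) = 15 \cdot 30 \left(-11\right) = 450 \left(-11\right) = -4950$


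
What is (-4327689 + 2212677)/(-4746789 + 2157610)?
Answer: 2115012/2589179 ≈ 0.81687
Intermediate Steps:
(-4327689 + 2212677)/(-4746789 + 2157610) = -2115012/(-2589179) = -2115012*(-1/2589179) = 2115012/2589179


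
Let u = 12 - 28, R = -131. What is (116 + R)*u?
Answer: 240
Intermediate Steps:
u = -16
(116 + R)*u = (116 - 131)*(-16) = -15*(-16) = 240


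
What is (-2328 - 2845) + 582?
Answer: -4591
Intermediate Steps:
(-2328 - 2845) + 582 = -5173 + 582 = -4591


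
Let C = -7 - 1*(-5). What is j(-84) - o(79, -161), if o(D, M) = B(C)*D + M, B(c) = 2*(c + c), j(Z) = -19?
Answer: 774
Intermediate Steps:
C = -2 (C = -7 + 5 = -2)
B(c) = 4*c (B(c) = 2*(2*c) = 4*c)
o(D, M) = M - 8*D (o(D, M) = (4*(-2))*D + M = -8*D + M = M - 8*D)
j(-84) - o(79, -161) = -19 - (-161 - 8*79) = -19 - (-161 - 632) = -19 - 1*(-793) = -19 + 793 = 774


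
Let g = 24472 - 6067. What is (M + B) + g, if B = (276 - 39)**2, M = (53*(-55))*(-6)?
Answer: 92064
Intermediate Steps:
M = 17490 (M = -2915*(-6) = 17490)
B = 56169 (B = 237**2 = 56169)
g = 18405
(M + B) + g = (17490 + 56169) + 18405 = 73659 + 18405 = 92064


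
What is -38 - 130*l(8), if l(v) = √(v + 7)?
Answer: -38 - 130*√15 ≈ -541.49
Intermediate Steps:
l(v) = √(7 + v)
-38 - 130*l(8) = -38 - 130*√(7 + 8) = -38 - 130*√15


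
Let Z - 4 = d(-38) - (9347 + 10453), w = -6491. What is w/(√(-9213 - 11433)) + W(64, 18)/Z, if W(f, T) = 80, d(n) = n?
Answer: -40/9917 + 6491*I*√2294/6882 ≈ -0.0040335 + 45.175*I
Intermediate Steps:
Z = -19834 (Z = 4 + (-38 - (9347 + 10453)) = 4 + (-38 - 1*19800) = 4 + (-38 - 19800) = 4 - 19838 = -19834)
w/(√(-9213 - 11433)) + W(64, 18)/Z = -6491/√(-9213 - 11433) + 80/(-19834) = -6491*(-I*√2294/6882) + 80*(-1/19834) = -6491*(-I*√2294/6882) - 40/9917 = -(-6491)*I*√2294/6882 - 40/9917 = 6491*I*√2294/6882 - 40/9917 = -40/9917 + 6491*I*√2294/6882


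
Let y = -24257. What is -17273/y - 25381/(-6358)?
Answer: 42675803/9072118 ≈ 4.7041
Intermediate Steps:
-17273/y - 25381/(-6358) = -17273/(-24257) - 25381/(-6358) = -17273*(-1/24257) - 25381*(-1/6358) = 17273/24257 + 1493/374 = 42675803/9072118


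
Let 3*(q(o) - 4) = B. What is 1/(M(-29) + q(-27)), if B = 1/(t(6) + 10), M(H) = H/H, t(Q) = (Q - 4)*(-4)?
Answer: 6/31 ≈ 0.19355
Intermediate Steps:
t(Q) = 16 - 4*Q (t(Q) = (-4 + Q)*(-4) = 16 - 4*Q)
M(H) = 1
B = ½ (B = 1/((16 - 4*6) + 10) = 1/((16 - 24) + 10) = 1/(-8 + 10) = 1/2 = ½ ≈ 0.50000)
q(o) = 25/6 (q(o) = 4 + (⅓)*(½) = 4 + ⅙ = 25/6)
1/(M(-29) + q(-27)) = 1/(1 + 25/6) = 1/(31/6) = 6/31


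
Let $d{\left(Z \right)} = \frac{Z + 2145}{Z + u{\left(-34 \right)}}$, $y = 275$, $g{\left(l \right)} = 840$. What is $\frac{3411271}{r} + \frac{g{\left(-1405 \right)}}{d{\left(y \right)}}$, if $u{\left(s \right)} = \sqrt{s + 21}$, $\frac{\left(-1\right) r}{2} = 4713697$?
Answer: $\frac{9861239719}{103701334} + \frac{42 i \sqrt{13}}{121} \approx 95.093 + 1.2515 i$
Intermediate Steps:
$r = -9427394$ ($r = \left(-2\right) 4713697 = -9427394$)
$u{\left(s \right)} = \sqrt{21 + s}$
$d{\left(Z \right)} = \frac{2145 + Z}{Z + i \sqrt{13}}$ ($d{\left(Z \right)} = \frac{Z + 2145}{Z + \sqrt{21 - 34}} = \frac{2145 + Z}{Z + \sqrt{-13}} = \frac{2145 + Z}{Z + i \sqrt{13}}$)
$\frac{3411271}{r} + \frac{g{\left(-1405 \right)}}{d{\left(y \right)}} = \frac{3411271}{-9427394} + \frac{840}{\frac{1}{275 + i \sqrt{13}} \left(2145 + 275\right)} = 3411271 \left(- \frac{1}{9427394}\right) + \frac{840}{\frac{1}{275 + i \sqrt{13}} \cdot 2420} = - \frac{3411271}{9427394} + \frac{840}{2420 \frac{1}{275 + i \sqrt{13}}} = - \frac{3411271}{9427394} + 840 \left(\frac{5}{44} + \frac{i \sqrt{13}}{2420}\right) = - \frac{3411271}{9427394} + \left(\frac{1050}{11} + \frac{42 i \sqrt{13}}{121}\right) = \frac{9861239719}{103701334} + \frac{42 i \sqrt{13}}{121}$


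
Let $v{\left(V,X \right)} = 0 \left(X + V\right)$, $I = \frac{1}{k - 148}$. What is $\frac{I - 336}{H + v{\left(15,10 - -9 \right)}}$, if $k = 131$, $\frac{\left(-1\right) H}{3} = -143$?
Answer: $- \frac{5713}{7293} \approx -0.78335$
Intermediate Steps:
$H = 429$ ($H = \left(-3\right) \left(-143\right) = 429$)
$I = - \frac{1}{17}$ ($I = \frac{1}{131 - 148} = \frac{1}{-17} = - \frac{1}{17} \approx -0.058824$)
$v{\left(V,X \right)} = 0$ ($v{\left(V,X \right)} = 0 \left(V + X\right) = 0$)
$\frac{I - 336}{H + v{\left(15,10 - -9 \right)}} = \frac{- \frac{1}{17} - 336}{429 + 0} = - \frac{5713}{17 \cdot 429} = \left(- \frac{5713}{17}\right) \frac{1}{429} = - \frac{5713}{7293}$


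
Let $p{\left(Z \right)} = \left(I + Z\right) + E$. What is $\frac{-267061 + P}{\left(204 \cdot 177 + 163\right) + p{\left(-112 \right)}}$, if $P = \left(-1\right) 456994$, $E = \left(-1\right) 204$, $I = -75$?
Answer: $- \frac{144811}{7176} \approx -20.18$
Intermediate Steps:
$E = -204$
$P = -456994$
$p{\left(Z \right)} = -279 + Z$ ($p{\left(Z \right)} = \left(-75 + Z\right) - 204 = -279 + Z$)
$\frac{-267061 + P}{\left(204 \cdot 177 + 163\right) + p{\left(-112 \right)}} = \frac{-267061 - 456994}{\left(204 \cdot 177 + 163\right) - 391} = - \frac{724055}{\left(36108 + 163\right) - 391} = - \frac{724055}{36271 - 391} = - \frac{724055}{35880} = \left(-724055\right) \frac{1}{35880} = - \frac{144811}{7176}$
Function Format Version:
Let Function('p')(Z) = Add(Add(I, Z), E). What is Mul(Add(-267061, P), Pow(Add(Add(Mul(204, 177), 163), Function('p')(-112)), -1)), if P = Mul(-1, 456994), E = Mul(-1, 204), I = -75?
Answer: Rational(-144811, 7176) ≈ -20.180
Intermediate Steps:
E = -204
P = -456994
Function('p')(Z) = Add(-279, Z) (Function('p')(Z) = Add(Add(-75, Z), -204) = Add(-279, Z))
Mul(Add(-267061, P), Pow(Add(Add(Mul(204, 177), 163), Function('p')(-112)), -1)) = Mul(Add(-267061, -456994), Pow(Add(Add(Mul(204, 177), 163), Add(-279, -112)), -1)) = Mul(-724055, Pow(Add(Add(36108, 163), -391), -1)) = Mul(-724055, Pow(Add(36271, -391), -1)) = Mul(-724055, Pow(35880, -1)) = Mul(-724055, Rational(1, 35880)) = Rational(-144811, 7176)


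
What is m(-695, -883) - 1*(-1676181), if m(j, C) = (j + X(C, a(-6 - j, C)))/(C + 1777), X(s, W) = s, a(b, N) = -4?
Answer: 249750706/149 ≈ 1.6762e+6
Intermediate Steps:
m(j, C) = (C + j)/(1777 + C) (m(j, C) = (j + C)/(C + 1777) = (C + j)/(1777 + C))
m(-695, -883) - 1*(-1676181) = (-883 - 695)/(1777 - 883) - 1*(-1676181) = -1578/894 + 1676181 = (1/894)*(-1578) + 1676181 = -263/149 + 1676181 = 249750706/149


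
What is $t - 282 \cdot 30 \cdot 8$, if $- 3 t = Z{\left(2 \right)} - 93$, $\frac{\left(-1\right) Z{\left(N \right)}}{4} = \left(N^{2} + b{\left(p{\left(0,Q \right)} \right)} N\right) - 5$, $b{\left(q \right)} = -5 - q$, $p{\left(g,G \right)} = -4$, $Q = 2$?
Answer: $-67653$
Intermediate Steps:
$Z{\left(N \right)} = 20 - 4 N^{2} + 4 N$ ($Z{\left(N \right)} = - 4 \left(\left(N^{2} + \left(-5 - -4\right) N\right) - 5\right) = - 4 \left(\left(N^{2} + \left(-5 + 4\right) N\right) - 5\right) = - 4 \left(\left(N^{2} - N\right) - 5\right) = - 4 \left(-5 + N^{2} - N\right) = 20 - 4 N^{2} + 4 N$)
$t = 27$ ($t = - \frac{\left(20 - 4 \cdot 2^{2} + 4 \cdot 2\right) - 93}{3} = - \frac{\left(20 - 16 + 8\right) - 93}{3} = - \frac{12 - 93}{3} = \left(- \frac{1}{3}\right) \left(-81\right) = 27$)
$t - 282 \cdot 30 \cdot 8 = 27 - 282 \cdot 30 \cdot 8 = 27 - 67680 = -67653$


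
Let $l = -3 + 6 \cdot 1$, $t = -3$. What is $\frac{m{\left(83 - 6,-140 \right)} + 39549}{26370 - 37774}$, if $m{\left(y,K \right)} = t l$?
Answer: $- \frac{9885}{2851} \approx -3.4672$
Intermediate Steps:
$l = 3$ ($l = -3 + 6 = 3$)
$m{\left(y,K \right)} = -9$ ($m{\left(y,K \right)} = \left(-3\right) 3 = -9$)
$\frac{m{\left(83 - 6,-140 \right)} + 39549}{26370 - 37774} = \frac{-9 + 39549}{26370 - 37774} = \frac{39540}{-11404} = 39540 \left(- \frac{1}{11404}\right) = - \frac{9885}{2851}$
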